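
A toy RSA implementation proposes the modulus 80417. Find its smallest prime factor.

80417 is odd.
Digit sum 20, not divisible by 3.
Ends in 7: not divisible by 5.
7: 80417 = 7·11488 + 1
11: 80417 = 11·7310 + 7
13: 80417 = 13·6185 + 12
17: 80417 = 17·4730 + 7
19: 80417 = 19·4232 + 9
23: 80417 = 23·3496 + 9
29: 80417 = 29·2773

29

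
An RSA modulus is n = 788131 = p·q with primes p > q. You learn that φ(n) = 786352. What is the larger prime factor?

953

φ(n) = (p−1)(q−1) = n − (p+q) + 1, so p + q = 788131 − 786352 + 1 = 1780.
p and q are the roots of t² − 1780t + 788131 = 0.
Discriminant: 1780² − 4·788131 = 3168400 − 3152524 = 15876; √15876 = 126.
q = (1780 − 126)/2 = 827, p = (1780 + 126)/2 = 953.
Check: 827 · 953 = 788131.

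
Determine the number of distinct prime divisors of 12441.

4

12441 = 3 · 4147
4147 = 11 · 377
377 = 13 · 29
12441 = 3 · 11 · 13 · 29, which has 4 distinct prime factors.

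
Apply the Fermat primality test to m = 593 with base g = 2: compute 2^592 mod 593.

1

2^1 ≡ 2 (mod 593)
2^2 ≡ 2^2 = 4 ≡ 4 (mod 593)
2^4 ≡ 4^2 = 16 ≡ 16 (mod 593)
2^8 ≡ 16^2 = 256 ≡ 256 (mod 593)
2^16 ≡ 256^2 = 65536 ≡ 306 (mod 593)
2^32 ≡ 306^2 = 93636 ≡ 535 (mod 593)
2^64 ≡ 535^2 = 286225 ≡ 399 (mod 593)
2^128 ≡ 399^2 = 159201 ≡ 277 (mod 593)
2^256 ≡ 277^2 = 76729 ≡ 232 (mod 593)
2^512 ≡ 232^2 = 53824 ≡ 454 (mod 593)
592 = 512 + 64 + 16 in binary powers of 2.
So 2^592 ≡ 454 · 399 · 306 ≡ 1 (mod 593).
Since the result is 1, base 2 gives no evidence that 593 is composite.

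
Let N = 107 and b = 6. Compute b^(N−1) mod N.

6^1 ≡ 6 (mod 107)
6^2 ≡ 6^2 = 36 ≡ 36 (mod 107)
6^4 ≡ 36^2 = 1296 ≡ 12 (mod 107)
6^8 ≡ 12^2 = 144 ≡ 37 (mod 107)
6^16 ≡ 37^2 = 1369 ≡ 85 (mod 107)
6^32 ≡ 85^2 = 7225 ≡ 56 (mod 107)
6^64 ≡ 56^2 = 3136 ≡ 33 (mod 107)
106 = 64 + 32 + 8 + 2 in binary powers of 2.
So 6^106 ≡ 33 · 56 · 37 · 36 ≡ 1 (mod 107).
Since the result is 1, base 6 gives no evidence that 107 is composite.

1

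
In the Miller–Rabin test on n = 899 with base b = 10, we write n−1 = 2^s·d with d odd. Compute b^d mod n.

899 − 1 = 898 = 2^1 · 449, so d = 449.
10^1 ≡ 10 (mod 899)
10^2 ≡ 10^2 = 100 ≡ 100 (mod 899)
10^4 ≡ 100^2 = 10000 ≡ 111 (mod 899)
10^8 ≡ 111^2 = 12321 ≡ 634 (mod 899)
10^16 ≡ 634^2 = 401956 ≡ 103 (mod 899)
10^32 ≡ 103^2 = 10609 ≡ 720 (mod 899)
10^64 ≡ 720^2 = 518400 ≡ 576 (mod 899)
10^128 ≡ 576^2 = 331776 ≡ 45 (mod 899)
10^256 ≡ 45^2 = 2025 ≡ 227 (mod 899)
449 = 256 + 128 + 64 + 1 in binary powers of 2.
So 10^449 ≡ 227 · 45 · 576 · 10 ≡ 648 (mod 899).
Squaring chain: 648; never reaches −1, so base 10 is a Miller–Rabin witness that 899 is composite.

648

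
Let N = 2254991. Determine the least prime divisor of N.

53

2254991 is odd.
Digit sum 32, not divisible by 3.
Ends in 1: not divisible by 5.
7: 2254991 = 7·322141 + 4
11: 2254991 = 11·204999 + 2
13: 2254991 = 13·173460 + 11
17: 2254991 = 17·132646 + 9
19: 2254991 = 19·118683 + 14
23: 2254991 = 23·98043 + 2
29: 2254991 = 29·77758 + 9
31: 2254991 = 31·72741 + 20
37: 2254991 = 37·60945 + 26
41: 2254991 = 41·54999 + 32
43: 2254991 = 43·52441 + 28
47: 2254991 = 47·47978 + 25
53: 2254991 = 53·42547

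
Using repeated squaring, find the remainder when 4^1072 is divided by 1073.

1069

4^1 ≡ 4 (mod 1073)
4^2 ≡ 4^2 = 16 ≡ 16 (mod 1073)
4^4 ≡ 16^2 = 256 ≡ 256 (mod 1073)
4^8 ≡ 256^2 = 65536 ≡ 83 (mod 1073)
4^16 ≡ 83^2 = 6889 ≡ 451 (mod 1073)
4^32 ≡ 451^2 = 203401 ≡ 604 (mod 1073)
4^64 ≡ 604^2 = 364816 ≡ 1069 (mod 1073)
4^128 ≡ 1069^2 = 1142761 ≡ 16 (mod 1073)
4^256 ≡ 16^2 = 256 ≡ 256 (mod 1073)
4^512 ≡ 256^2 = 65536 ≡ 83 (mod 1073)
4^1024 ≡ 83^2 = 6889 ≡ 451 (mod 1073)
1072 = 1024 + 32 + 16 in binary powers of 2.
So 4^1072 ≡ 451 · 604 · 451 ≡ 1069 (mod 1073).
Since 1069 ≠ 1, base 4 is a Fermat witness: 1073 is composite.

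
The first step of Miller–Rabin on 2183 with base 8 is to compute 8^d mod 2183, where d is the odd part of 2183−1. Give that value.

2183 − 1 = 2182 = 2^1 · 1091, so d = 1091.
8^1 ≡ 8 (mod 2183)
8^2 ≡ 8^2 = 64 ≡ 64 (mod 2183)
8^4 ≡ 64^2 = 4096 ≡ 1913 (mod 2183)
8^8 ≡ 1913^2 = 3659569 ≡ 861 (mod 2183)
8^16 ≡ 861^2 = 741321 ≡ 1284 (mod 2183)
8^32 ≡ 1284^2 = 1648656 ≡ 491 (mod 2183)
8^64 ≡ 491^2 = 241081 ≡ 951 (mod 2183)
8^128 ≡ 951^2 = 904401 ≡ 639 (mod 2183)
8^256 ≡ 639^2 = 408321 ≡ 100 (mod 2183)
8^512 ≡ 100^2 = 10000 ≡ 1268 (mod 2183)
8^1024 ≡ 1268^2 = 1607824 ≡ 1136 (mod 2183)
1091 = 1024 + 64 + 2 + 1 in binary powers of 2.
So 8^1091 ≡ 1136 · 951 · 64 · 8 ≡ 1309 (mod 2183).
Squaring chain: 1309; never reaches −1, so base 8 is a Miller–Rabin witness that 2183 is composite.

1309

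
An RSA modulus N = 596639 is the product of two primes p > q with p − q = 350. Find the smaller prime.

617

Since p = q + 350, we have 596639 = q(q + 350), so q² + 350q − 596639 = 0.
Discriminant: 350² + 4·596639 = 122500 + 2386556 = 2509056; √2509056 = 1584.
q = (−350 + 1584)/2 = 617, and p = q + 350 = 967.
Check: 617 · 967 = 596639.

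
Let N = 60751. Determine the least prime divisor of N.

79

60751 is odd.
Digit sum 19, not divisible by 3.
Ends in 1: not divisible by 5.
7: 60751 = 7·8678 + 5
11: 60751 = 11·5522 + 9
13: 60751 = 13·4673 + 2
17: 60751 = 17·3573 + 10
19: 60751 = 19·3197 + 8
23: 60751 = 23·2641 + 8
29: 60751 = 29·2094 + 25
31: 60751 = 31·1959 + 22
37: 60751 = 37·1641 + 34
41: 60751 = 41·1481 + 30
43: 60751 = 43·1412 + 35
47: 60751 = 47·1292 + 27
53: 60751 = 53·1146 + 13
59: 60751 = 59·1029 + 40
61: 60751 = 61·995 + 56
67: 60751 = 67·906 + 49
71: 60751 = 71·855 + 46
73: 60751 = 73·832 + 15
79: 60751 = 79·769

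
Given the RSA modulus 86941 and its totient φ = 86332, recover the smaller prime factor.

φ(n) = (p−1)(q−1) = n − (p+q) + 1, so p + q = 86941 − 86332 + 1 = 610.
p and q are the roots of t² − 610t + 86941 = 0.
Discriminant: 610² − 4·86941 = 372100 − 347764 = 24336; √24336 = 156.
q = (610 − 156)/2 = 227, p = (610 + 156)/2 = 383.
Check: 227 · 383 = 86941.

227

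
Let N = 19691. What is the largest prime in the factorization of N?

97

19691 = 7 · 2813
2813 = 29 · 97
97 is prime.
So 19691 = 7 · 29 · 97; the largest prime factor is 97.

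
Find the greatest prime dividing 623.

623 = 7 · 89
89 is prime.
So 623 = 7 · 89; the largest prime factor is 89.

89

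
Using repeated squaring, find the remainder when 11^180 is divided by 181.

1

11^1 ≡ 11 (mod 181)
11^2 ≡ 11^2 = 121 ≡ 121 (mod 181)
11^4 ≡ 121^2 = 14641 ≡ 161 (mod 181)
11^8 ≡ 161^2 = 25921 ≡ 38 (mod 181)
11^16 ≡ 38^2 = 1444 ≡ 177 (mod 181)
11^32 ≡ 177^2 = 31329 ≡ 16 (mod 181)
11^64 ≡ 16^2 = 256 ≡ 75 (mod 181)
11^128 ≡ 75^2 = 5625 ≡ 14 (mod 181)
180 = 128 + 32 + 16 + 4 in binary powers of 2.
So 11^180 ≡ 14 · 16 · 177 · 161 ≡ 1 (mod 181).
Since the result is 1, base 11 gives no evidence that 181 is composite.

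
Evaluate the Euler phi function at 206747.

193600

Factor: 206747 = 23 · 89 · 101.
φ(206747) = (23−1) · (89−1) · (101−1) = 22 · 88 · 100 = 193600.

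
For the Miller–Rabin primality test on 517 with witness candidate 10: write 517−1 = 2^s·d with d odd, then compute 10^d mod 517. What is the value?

43

517 − 1 = 516 = 2^2 · 129, so d = 129.
10^1 ≡ 10 (mod 517)
10^2 ≡ 10^2 = 100 ≡ 100 (mod 517)
10^4 ≡ 100^2 = 10000 ≡ 177 (mod 517)
10^8 ≡ 177^2 = 31329 ≡ 309 (mod 517)
10^16 ≡ 309^2 = 95481 ≡ 353 (mod 517)
10^32 ≡ 353^2 = 124609 ≡ 12 (mod 517)
10^64 ≡ 12^2 = 144 ≡ 144 (mod 517)
10^128 ≡ 144^2 = 20736 ≡ 56 (mod 517)
129 = 128 + 1 in binary powers of 2.
So 10^129 ≡ 56 · 10 ≡ 43 (mod 517).
Squaring chain: 43 → 298; never reaches −1, so base 10 is a Miller–Rabin witness that 517 is composite.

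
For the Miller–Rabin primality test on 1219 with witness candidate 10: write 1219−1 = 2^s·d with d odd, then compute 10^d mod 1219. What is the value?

97

1219 − 1 = 1218 = 2^1 · 609, so d = 609.
10^1 ≡ 10 (mod 1219)
10^2 ≡ 10^2 = 100 ≡ 100 (mod 1219)
10^4 ≡ 100^2 = 10000 ≡ 248 (mod 1219)
10^8 ≡ 248^2 = 61504 ≡ 554 (mod 1219)
10^16 ≡ 554^2 = 306916 ≡ 947 (mod 1219)
10^32 ≡ 947^2 = 896809 ≡ 844 (mod 1219)
10^64 ≡ 844^2 = 712336 ≡ 440 (mod 1219)
10^128 ≡ 440^2 = 193600 ≡ 998 (mod 1219)
10^256 ≡ 998^2 = 996004 ≡ 81 (mod 1219)
10^512 ≡ 81^2 = 6561 ≡ 466 (mod 1219)
609 = 512 + 64 + 32 + 1 in binary powers of 2.
So 10^609 ≡ 466 · 440 · 844 · 10 ≡ 97 (mod 1219).
Squaring chain: 97; never reaches −1, so base 10 is a Miller–Rabin witness that 1219 is composite.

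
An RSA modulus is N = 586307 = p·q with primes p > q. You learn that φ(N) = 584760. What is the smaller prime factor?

661

φ(n) = (p−1)(q−1) = n − (p+q) + 1, so p + q = 586307 − 584760 + 1 = 1548.
p and q are the roots of t² − 1548t + 586307 = 0.
Discriminant: 1548² − 4·586307 = 2396304 − 2345228 = 51076; √51076 = 226.
q = (1548 − 226)/2 = 661, p = (1548 + 226)/2 = 887.
Check: 661 · 887 = 586307.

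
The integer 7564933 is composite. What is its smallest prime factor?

7564933 is odd.
Digit sum 37, not divisible by 3.
Ends in 3: not divisible by 5.
7: 7564933 = 7·1080704 + 5
11: 7564933 = 11·687721 + 2
13: 7564933 = 13·581917 + 12
17: 7564933 = 17·444996 + 1
19: 7564933 = 19·398154 + 7
23: 7564933 = 23·328910 + 3
29: 7564933 = 29·260859 + 22
31: 7564933 = 31·244030 + 3
37: 7564933 = 37·204457 + 24
41: 7564933 = 41·184510 + 23
43: 7564933 = 43·175928 + 29
47: 7564933 = 47·160956 + 1
53: 7564933 = 53·142734 + 31
59: 7564933 = 59·128219 + 12
61: 7564933 = 61·124015 + 18
67: 7564933 = 67·112909 + 30
71: 7564933 = 71·106548 + 25
73: 7564933 = 73·103629 + 16
79: 7564933 = 79·95758 + 51
83: 7564933 = 83·91143 + 64
89: 7564933 = 89·84999 + 22
97: 7564933 = 97·77989

97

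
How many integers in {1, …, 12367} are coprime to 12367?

12136

Factor: 12367 = 83 · 149.
φ(12367) = (83−1) · (149−1) = 82 · 148 = 12136.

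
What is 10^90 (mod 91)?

10^1 ≡ 10 (mod 91)
10^2 ≡ 10^2 = 100 ≡ 9 (mod 91)
10^4 ≡ 9^2 = 81 ≡ 81 (mod 91)
10^8 ≡ 81^2 = 6561 ≡ 9 (mod 91)
10^16 ≡ 9^2 = 81 ≡ 81 (mod 91)
10^32 ≡ 81^2 = 6561 ≡ 9 (mod 91)
10^64 ≡ 9^2 = 81 ≡ 81 (mod 91)
90 = 64 + 16 + 8 + 2 in binary powers of 2.
So 10^90 ≡ 81 · 81 · 9 · 9 ≡ 1 (mod 91).
Since the result is 1, base 10 gives no evidence that 91 is composite.

1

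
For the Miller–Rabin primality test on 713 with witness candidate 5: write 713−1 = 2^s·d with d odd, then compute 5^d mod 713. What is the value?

304

713 − 1 = 712 = 2^3 · 89, so d = 89.
5^1 ≡ 5 (mod 713)
5^2 ≡ 5^2 = 25 ≡ 25 (mod 713)
5^4 ≡ 25^2 = 625 ≡ 625 (mod 713)
5^8 ≡ 625^2 = 390625 ≡ 614 (mod 713)
5^16 ≡ 614^2 = 376996 ≡ 532 (mod 713)
5^32 ≡ 532^2 = 283024 ≡ 676 (mod 713)
5^64 ≡ 676^2 = 456976 ≡ 656 (mod 713)
89 = 64 + 16 + 8 + 1 in binary powers of 2.
So 5^89 ≡ 656 · 532 · 614 · 5 ≡ 304 (mod 713).
Squaring chain: 304 → 439 → 211; never reaches −1, so base 5 is a Miller–Rabin witness that 713 is composite.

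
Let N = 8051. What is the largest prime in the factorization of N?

8051 = 83 · 97
97 is prime.
So 8051 = 83 · 97; the largest prime factor is 97.

97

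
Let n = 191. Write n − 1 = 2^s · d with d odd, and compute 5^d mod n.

191 − 1 = 190 = 2^1 · 95, so d = 95.
5^1 ≡ 5 (mod 191)
5^2 ≡ 5^2 = 25 ≡ 25 (mod 191)
5^4 ≡ 25^2 = 625 ≡ 52 (mod 191)
5^8 ≡ 52^2 = 2704 ≡ 30 (mod 191)
5^16 ≡ 30^2 = 900 ≡ 136 (mod 191)
5^32 ≡ 136^2 = 18496 ≡ 160 (mod 191)
5^64 ≡ 160^2 = 25600 ≡ 6 (mod 191)
95 = 64 + 16 + 8 + 4 + 2 + 1 in binary powers of 2.
So 5^95 ≡ 6 · 136 · 30 · 52 · 25 · 5 ≡ 1 (mod 191).
Since 5^d ≡ 1 (mod 191), base 5 does not prove 191 composite.

1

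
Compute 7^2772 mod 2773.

1521

7^1 ≡ 7 (mod 2773)
7^2 ≡ 7^2 = 49 ≡ 49 (mod 2773)
7^4 ≡ 49^2 = 2401 ≡ 2401 (mod 2773)
7^8 ≡ 2401^2 = 5764801 ≡ 2507 (mod 2773)
7^16 ≡ 2507^2 = 6285049 ≡ 1431 (mod 2773)
7^32 ≡ 1431^2 = 2047761 ≡ 1287 (mod 2773)
7^64 ≡ 1287^2 = 1656369 ≡ 888 (mod 2773)
7^128 ≡ 888^2 = 788544 ≡ 1012 (mod 2773)
7^256 ≡ 1012^2 = 1024144 ≡ 907 (mod 2773)
7^512 ≡ 907^2 = 822649 ≡ 1841 (mod 2773)
7^1024 ≡ 1841^2 = 3389281 ≡ 675 (mod 2773)
7^2048 ≡ 675^2 = 455625 ≡ 853 (mod 2773)
2772 = 2048 + 512 + 128 + 64 + 16 + 4 in binary powers of 2.
So 7^2772 ≡ 853 · 1841 · 1012 · 888 · 1431 · 2401 ≡ 1521 (mod 2773).
Since 1521 ≠ 1, base 7 is a Fermat witness: 2773 is composite.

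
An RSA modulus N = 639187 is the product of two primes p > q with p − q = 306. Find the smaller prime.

661

Since p = q + 306, we have 639187 = q(q + 306), so q² + 306q − 639187 = 0.
Discriminant: 306² + 4·639187 = 93636 + 2556748 = 2650384; √2650384 = 1628.
q = (−306 + 1628)/2 = 661, and p = q + 306 = 967.
Check: 661 · 967 = 639187.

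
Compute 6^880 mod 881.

6^1 ≡ 6 (mod 881)
6^2 ≡ 6^2 = 36 ≡ 36 (mod 881)
6^4 ≡ 36^2 = 1296 ≡ 415 (mod 881)
6^8 ≡ 415^2 = 172225 ≡ 430 (mod 881)
6^16 ≡ 430^2 = 184900 ≡ 771 (mod 881)
6^32 ≡ 771^2 = 594441 ≡ 647 (mod 881)
6^64 ≡ 647^2 = 418609 ≡ 134 (mod 881)
6^128 ≡ 134^2 = 17956 ≡ 336 (mod 881)
6^256 ≡ 336^2 = 112896 ≡ 128 (mod 881)
6^512 ≡ 128^2 = 16384 ≡ 526 (mod 881)
880 = 512 + 256 + 64 + 32 + 16 in binary powers of 2.
So 6^880 ≡ 526 · 128 · 134 · 647 · 771 ≡ 1 (mod 881).
Since the result is 1, base 6 gives no evidence that 881 is composite.

1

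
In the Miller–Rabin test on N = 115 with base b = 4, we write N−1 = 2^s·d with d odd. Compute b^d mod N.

115 − 1 = 114 = 2^1 · 57, so d = 57.
4^1 ≡ 4 (mod 115)
4^2 ≡ 4^2 = 16 ≡ 16 (mod 115)
4^4 ≡ 16^2 = 256 ≡ 26 (mod 115)
4^8 ≡ 26^2 = 676 ≡ 101 (mod 115)
4^16 ≡ 101^2 = 10201 ≡ 81 (mod 115)
4^32 ≡ 81^2 = 6561 ≡ 6 (mod 115)
57 = 32 + 16 + 8 + 1 in binary powers of 2.
So 4^57 ≡ 6 · 81 · 101 · 4 ≡ 39 (mod 115).
Squaring chain: 39; never reaches −1, so base 4 is a Miller–Rabin witness that 115 is composite.

39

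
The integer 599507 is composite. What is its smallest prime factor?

19

599507 is odd.
Digit sum 35, not divisible by 3.
Ends in 7: not divisible by 5.
7: 599507 = 7·85643 + 6
11: 599507 = 11·54500 + 7
13: 599507 = 13·46115 + 12
17: 599507 = 17·35265 + 2
19: 599507 = 19·31553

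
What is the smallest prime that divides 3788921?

59

3788921 is odd.
Digit sum 38, not divisible by 3.
Ends in 1: not divisible by 5.
7: 3788921 = 7·541274 + 3
11: 3788921 = 11·344447 + 4
13: 3788921 = 13·291455 + 6
17: 3788921 = 17·222877 + 12
19: 3788921 = 19·199416 + 17
23: 3788921 = 23·164735 + 16
29: 3788921 = 29·130652 + 13
31: 3788921 = 31·122223 + 8
37: 3788921 = 37·102403 + 10
41: 3788921 = 41·92412 + 29
43: 3788921 = 43·88114 + 19
47: 3788921 = 47·80615 + 16
53: 3788921 = 53·71489 + 4
59: 3788921 = 59·64219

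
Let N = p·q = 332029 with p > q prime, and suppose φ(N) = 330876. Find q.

547

φ(n) = (p−1)(q−1) = n − (p+q) + 1, so p + q = 332029 − 330876 + 1 = 1154.
p and q are the roots of t² − 1154t + 332029 = 0.
Discriminant: 1154² − 4·332029 = 1331716 − 1328116 = 3600; √3600 = 60.
q = (1154 − 60)/2 = 547, p = (1154 + 60)/2 = 607.
Check: 547 · 607 = 332029.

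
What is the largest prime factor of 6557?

83

6557 = 79 · 83
83 is prime.
So 6557 = 79 · 83; the largest prime factor is 83.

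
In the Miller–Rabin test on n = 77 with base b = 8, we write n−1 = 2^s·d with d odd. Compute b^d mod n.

77 − 1 = 76 = 2^2 · 19, so d = 19.
8^1 ≡ 8 (mod 77)
8^2 ≡ 8^2 = 64 ≡ 64 (mod 77)
8^4 ≡ 64^2 = 4096 ≡ 15 (mod 77)
8^8 ≡ 15^2 = 225 ≡ 71 (mod 77)
8^16 ≡ 71^2 = 5041 ≡ 36 (mod 77)
19 = 16 + 2 + 1 in binary powers of 2.
So 8^19 ≡ 36 · 64 · 8 ≡ 29 (mod 77).
Squaring chain: 29 → 71; never reaches −1, so base 8 is a Miller–Rabin witness that 77 is composite.

29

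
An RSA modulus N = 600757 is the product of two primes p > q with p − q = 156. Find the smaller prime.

701

Since p = q + 156, we have 600757 = q(q + 156), so q² + 156q − 600757 = 0.
Discriminant: 156² + 4·600757 = 24336 + 2403028 = 2427364; √2427364 = 1558.
q = (−156 + 1558)/2 = 701, and p = q + 156 = 857.
Check: 701 · 857 = 600757.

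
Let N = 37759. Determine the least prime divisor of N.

37759 is odd.
Digit sum 31, not divisible by 3.
Ends in 9: not divisible by 5.
7: 37759 = 7·5394 + 1
11: 37759 = 11·3432 + 7
13: 37759 = 13·2904 + 7
17: 37759 = 17·2221 + 2
19: 37759 = 19·1987 + 6
23: 37759 = 23·1641 + 16
29: 37759 = 29·1302 + 1
31: 37759 = 31·1218 + 1
37: 37759 = 37·1020 + 19
41: 37759 = 41·920 + 39
43: 37759 = 43·878 + 5
47: 37759 = 47·803 + 18
53: 37759 = 53·712 + 23
59: 37759 = 59·639 + 58
61: 37759 = 61·619

61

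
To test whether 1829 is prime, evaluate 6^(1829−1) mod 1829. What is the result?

6^1 ≡ 6 (mod 1829)
6^2 ≡ 6^2 = 36 ≡ 36 (mod 1829)
6^4 ≡ 36^2 = 1296 ≡ 1296 (mod 1829)
6^8 ≡ 1296^2 = 1679616 ≡ 594 (mod 1829)
6^16 ≡ 594^2 = 352836 ≡ 1668 (mod 1829)
6^32 ≡ 1668^2 = 2782224 ≡ 315 (mod 1829)
6^64 ≡ 315^2 = 99225 ≡ 459 (mod 1829)
6^128 ≡ 459^2 = 210681 ≡ 346 (mod 1829)
6^256 ≡ 346^2 = 119716 ≡ 831 (mod 1829)
6^512 ≡ 831^2 = 690561 ≡ 1028 (mod 1829)
6^1024 ≡ 1028^2 = 1056784 ≡ 1451 (mod 1829)
1828 = 1024 + 512 + 256 + 32 + 4 in binary powers of 2.
So 6^1828 ≡ 1451 · 1028 · 831 · 315 · 1296 ≡ 1823 (mod 1829).
Since 1823 ≠ 1, base 6 is a Fermat witness: 1829 is composite.

1823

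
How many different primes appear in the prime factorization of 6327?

3

6327 = 3^2 · 703
703 = 19 · 37
6327 = 3^2 · 19 · 37, which has 3 distinct prime factors.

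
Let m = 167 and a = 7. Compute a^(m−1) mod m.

7^1 ≡ 7 (mod 167)
7^2 ≡ 7^2 = 49 ≡ 49 (mod 167)
7^4 ≡ 49^2 = 2401 ≡ 63 (mod 167)
7^8 ≡ 63^2 = 3969 ≡ 128 (mod 167)
7^16 ≡ 128^2 = 16384 ≡ 18 (mod 167)
7^32 ≡ 18^2 = 324 ≡ 157 (mod 167)
7^64 ≡ 157^2 = 24649 ≡ 100 (mod 167)
7^128 ≡ 100^2 = 10000 ≡ 147 (mod 167)
166 = 128 + 32 + 4 + 2 in binary powers of 2.
So 7^166 ≡ 147 · 157 · 63 · 49 ≡ 1 (mod 167).
Since the result is 1, base 7 gives no evidence that 167 is composite.

1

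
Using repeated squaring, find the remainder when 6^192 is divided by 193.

6^1 ≡ 6 (mod 193)
6^2 ≡ 6^2 = 36 ≡ 36 (mod 193)
6^4 ≡ 36^2 = 1296 ≡ 138 (mod 193)
6^8 ≡ 138^2 = 19044 ≡ 130 (mod 193)
6^16 ≡ 130^2 = 16900 ≡ 109 (mod 193)
6^32 ≡ 109^2 = 11881 ≡ 108 (mod 193)
6^64 ≡ 108^2 = 11664 ≡ 84 (mod 193)
6^128 ≡ 84^2 = 7056 ≡ 108 (mod 193)
192 = 128 + 64 in binary powers of 2.
So 6^192 ≡ 108 · 84 ≡ 1 (mod 193).
Since the result is 1, base 6 gives no evidence that 193 is composite.

1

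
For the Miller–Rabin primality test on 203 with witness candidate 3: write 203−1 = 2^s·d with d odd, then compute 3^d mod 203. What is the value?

203 − 1 = 202 = 2^1 · 101, so d = 101.
3^1 ≡ 3 (mod 203)
3^2 ≡ 3^2 = 9 ≡ 9 (mod 203)
3^4 ≡ 9^2 = 81 ≡ 81 (mod 203)
3^8 ≡ 81^2 = 6561 ≡ 65 (mod 203)
3^16 ≡ 65^2 = 4225 ≡ 165 (mod 203)
3^32 ≡ 165^2 = 27225 ≡ 23 (mod 203)
3^64 ≡ 23^2 = 529 ≡ 123 (mod 203)
101 = 64 + 32 + 4 + 1 in binary powers of 2.
So 3^101 ≡ 123 · 23 · 81 · 3 ≡ 89 (mod 203).
Squaring chain: 89; never reaches −1, so base 3 is a Miller–Rabin witness that 203 is composite.

89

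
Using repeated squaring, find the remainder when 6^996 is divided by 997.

1

6^1 ≡ 6 (mod 997)
6^2 ≡ 6^2 = 36 ≡ 36 (mod 997)
6^4 ≡ 36^2 = 1296 ≡ 299 (mod 997)
6^8 ≡ 299^2 = 89401 ≡ 668 (mod 997)
6^16 ≡ 668^2 = 446224 ≡ 565 (mod 997)
6^32 ≡ 565^2 = 319225 ≡ 185 (mod 997)
6^64 ≡ 185^2 = 34225 ≡ 327 (mod 997)
6^128 ≡ 327^2 = 106929 ≡ 250 (mod 997)
6^256 ≡ 250^2 = 62500 ≡ 686 (mod 997)
6^512 ≡ 686^2 = 470596 ≡ 12 (mod 997)
996 = 512 + 256 + 128 + 64 + 32 + 4 in binary powers of 2.
So 6^996 ≡ 12 · 686 · 250 · 327 · 185 · 299 ≡ 1 (mod 997).
Since the result is 1, base 6 gives no evidence that 997 is composite.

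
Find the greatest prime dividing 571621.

97

571621 = 71 · 8051
8051 = 83 · 97
97 is prime.
So 571621 = 71 · 83 · 97; the largest prime factor is 97.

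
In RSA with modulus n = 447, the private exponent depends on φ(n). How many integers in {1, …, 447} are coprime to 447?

Factor: 447 = 3 · 149.
φ(447) = (3−1) · (149−1) = 2 · 148 = 296.

296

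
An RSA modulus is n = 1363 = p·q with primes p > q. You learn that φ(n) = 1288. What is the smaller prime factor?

φ(n) = (p−1)(q−1) = n − (p+q) + 1, so p + q = 1363 − 1288 + 1 = 76.
p and q are the roots of t² − 76t + 1363 = 0.
Discriminant: 76² − 4·1363 = 5776 − 5452 = 324; √324 = 18.
q = (76 − 18)/2 = 29, p = (76 + 18)/2 = 47.
Check: 29 · 47 = 1363.

29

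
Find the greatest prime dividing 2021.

47

2021 = 43 · 47
47 is prime.
So 2021 = 43 · 47; the largest prime factor is 47.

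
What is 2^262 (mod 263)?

1

2^1 ≡ 2 (mod 263)
2^2 ≡ 2^2 = 4 ≡ 4 (mod 263)
2^4 ≡ 4^2 = 16 ≡ 16 (mod 263)
2^8 ≡ 16^2 = 256 ≡ 256 (mod 263)
2^16 ≡ 256^2 = 65536 ≡ 49 (mod 263)
2^32 ≡ 49^2 = 2401 ≡ 34 (mod 263)
2^64 ≡ 34^2 = 1156 ≡ 104 (mod 263)
2^128 ≡ 104^2 = 10816 ≡ 33 (mod 263)
2^256 ≡ 33^2 = 1089 ≡ 37 (mod 263)
262 = 256 + 4 + 2 in binary powers of 2.
So 2^262 ≡ 37 · 16 · 4 ≡ 1 (mod 263).
Since the result is 1, base 2 gives no evidence that 263 is composite.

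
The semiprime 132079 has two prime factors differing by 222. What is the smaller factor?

269

Since p = q + 222, we have 132079 = q(q + 222), so q² + 222q − 132079 = 0.
Discriminant: 222² + 4·132079 = 49284 + 528316 = 577600; √577600 = 760.
q = (−222 + 760)/2 = 269, and p = q + 222 = 491.
Check: 269 · 491 = 132079.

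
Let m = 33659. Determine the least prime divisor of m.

97

33659 is odd.
Digit sum 26, not divisible by 3.
Ends in 9: not divisible by 5.
7: 33659 = 7·4808 + 3
11: 33659 = 11·3059 + 10
13: 33659 = 13·2589 + 2
17: 33659 = 17·1979 + 16
19: 33659 = 19·1771 + 10
23: 33659 = 23·1463 + 10
29: 33659 = 29·1160 + 19
31: 33659 = 31·1085 + 24
37: 33659 = 37·909 + 26
41: 33659 = 41·820 + 39
43: 33659 = 43·782 + 33
47: 33659 = 47·716 + 7
53: 33659 = 53·635 + 4
59: 33659 = 59·570 + 29
61: 33659 = 61·551 + 48
67: 33659 = 67·502 + 25
71: 33659 = 71·474 + 5
73: 33659 = 73·461 + 6
79: 33659 = 79·426 + 5
83: 33659 = 83·405 + 44
89: 33659 = 89·378 + 17
97: 33659 = 97·347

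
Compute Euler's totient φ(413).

Factor: 413 = 7 · 59.
φ(413) = (7−1) · (59−1) = 6 · 58 = 348.

348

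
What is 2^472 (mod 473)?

422

2^1 ≡ 2 (mod 473)
2^2 ≡ 2^2 = 4 ≡ 4 (mod 473)
2^4 ≡ 4^2 = 16 ≡ 16 (mod 473)
2^8 ≡ 16^2 = 256 ≡ 256 (mod 473)
2^16 ≡ 256^2 = 65536 ≡ 262 (mod 473)
2^32 ≡ 262^2 = 68644 ≡ 59 (mod 473)
2^64 ≡ 59^2 = 3481 ≡ 170 (mod 473)
2^128 ≡ 170^2 = 28900 ≡ 47 (mod 473)
2^256 ≡ 47^2 = 2209 ≡ 317 (mod 473)
472 = 256 + 128 + 64 + 16 + 8 in binary powers of 2.
So 2^472 ≡ 317 · 47 · 170 · 262 · 256 ≡ 422 (mod 473).
Since 422 ≠ 1, base 2 is a Fermat witness: 473 is composite.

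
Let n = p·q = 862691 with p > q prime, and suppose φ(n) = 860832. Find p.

977

φ(n) = (p−1)(q−1) = n − (p+q) + 1, so p + q = 862691 − 860832 + 1 = 1860.
p and q are the roots of t² − 1860t + 862691 = 0.
Discriminant: 1860² − 4·862691 = 3459600 − 3450764 = 8836; √8836 = 94.
q = (1860 − 94)/2 = 883, p = (1860 + 94)/2 = 977.
Check: 883 · 977 = 862691.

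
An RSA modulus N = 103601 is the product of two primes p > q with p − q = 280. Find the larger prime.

Since p = q + 280, we have 103601 = q(q + 280), so q² + 280q − 103601 = 0.
Discriminant: 280² + 4·103601 = 78400 + 414404 = 492804; √492804 = 702.
q = (−280 + 702)/2 = 211, and p = q + 280 = 491.
Check: 211 · 491 = 103601.

491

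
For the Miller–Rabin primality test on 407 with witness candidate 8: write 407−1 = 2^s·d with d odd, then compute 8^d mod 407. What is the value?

407 − 1 = 406 = 2^1 · 203, so d = 203.
8^1 ≡ 8 (mod 407)
8^2 ≡ 8^2 = 64 ≡ 64 (mod 407)
8^4 ≡ 64^2 = 4096 ≡ 26 (mod 407)
8^8 ≡ 26^2 = 676 ≡ 269 (mod 407)
8^16 ≡ 269^2 = 72361 ≡ 322 (mod 407)
8^32 ≡ 322^2 = 103684 ≡ 306 (mod 407)
8^64 ≡ 306^2 = 93636 ≡ 26 (mod 407)
8^128 ≡ 26^2 = 676 ≡ 269 (mod 407)
203 = 128 + 64 + 8 + 2 + 1 in binary powers of 2.
So 8^203 ≡ 269 · 26 · 269 · 64 · 8 ≡ 347 (mod 407).
Squaring chain: 347; never reaches −1, so base 8 is a Miller–Rabin witness that 407 is composite.

347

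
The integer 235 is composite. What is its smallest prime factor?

5

235 is odd.
Digit sum 10, not divisible by 3.
Ends in 5: divisible by 5.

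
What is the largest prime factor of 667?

667 = 23 · 29
29 is prime.
So 667 = 23 · 29; the largest prime factor is 29.

29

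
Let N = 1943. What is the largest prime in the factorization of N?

1943 = 29 · 67
67 is prime.
So 1943 = 29 · 67; the largest prime factor is 67.

67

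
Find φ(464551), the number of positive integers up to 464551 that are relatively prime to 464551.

440832

Factor: 464551 = 29 · 83 · 193.
φ(464551) = (29−1) · (83−1) · (193−1) = 28 · 82 · 192 = 440832.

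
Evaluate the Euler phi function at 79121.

66528

Factor: 79121 = 7 · 89 · 127.
φ(79121) = (7−1) · (89−1) · (127−1) = 6 · 88 · 126 = 66528.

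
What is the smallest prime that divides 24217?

24217 is odd.
Digit sum 16, not divisible by 3.
Ends in 7: not divisible by 5.
7: 24217 = 7·3459 + 4
11: 24217 = 11·2201 + 6
13: 24217 = 13·1862 + 11
17: 24217 = 17·1424 + 9
19: 24217 = 19·1274 + 11
23: 24217 = 23·1052 + 21
29: 24217 = 29·835 + 2
31: 24217 = 31·781 + 6
37: 24217 = 37·654 + 19
41: 24217 = 41·590 + 27
43: 24217 = 43·563 + 8
47: 24217 = 47·515 + 12
53: 24217 = 53·456 + 49
59: 24217 = 59·410 + 27
61: 24217 = 61·397

61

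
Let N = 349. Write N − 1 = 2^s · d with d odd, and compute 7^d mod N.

136

349 − 1 = 348 = 2^2 · 87, so d = 87.
7^1 ≡ 7 (mod 349)
7^2 ≡ 7^2 = 49 ≡ 49 (mod 349)
7^4 ≡ 49^2 = 2401 ≡ 307 (mod 349)
7^8 ≡ 307^2 = 94249 ≡ 19 (mod 349)
7^16 ≡ 19^2 = 361 ≡ 12 (mod 349)
7^32 ≡ 12^2 = 144 ≡ 144 (mod 349)
7^64 ≡ 144^2 = 20736 ≡ 145 (mod 349)
87 = 64 + 16 + 4 + 2 + 1 in binary powers of 2.
So 7^87 ≡ 145 · 12 · 307 · 49 · 7 ≡ 136 (mod 349).
Squaring chain: 136 → 348; reaches −1, so base 7 does not prove 349 composite.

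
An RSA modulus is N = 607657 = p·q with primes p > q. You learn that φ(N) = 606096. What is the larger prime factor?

φ(n) = (p−1)(q−1) = n − (p+q) + 1, so p + q = 607657 − 606096 + 1 = 1562.
p and q are the roots of t² − 1562t + 607657 = 0.
Discriminant: 1562² − 4·607657 = 2439844 − 2430628 = 9216; √9216 = 96.
q = (1562 − 96)/2 = 733, p = (1562 + 96)/2 = 829.
Check: 733 · 829 = 607657.

829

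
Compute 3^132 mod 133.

3^1 ≡ 3 (mod 133)
3^2 ≡ 3^2 = 9 ≡ 9 (mod 133)
3^4 ≡ 9^2 = 81 ≡ 81 (mod 133)
3^8 ≡ 81^2 = 6561 ≡ 44 (mod 133)
3^16 ≡ 44^2 = 1936 ≡ 74 (mod 133)
3^32 ≡ 74^2 = 5476 ≡ 23 (mod 133)
3^64 ≡ 23^2 = 529 ≡ 130 (mod 133)
3^128 ≡ 130^2 = 16900 ≡ 9 (mod 133)
132 = 128 + 4 in binary powers of 2.
So 3^132 ≡ 9 · 81 ≡ 64 (mod 133).
Since 64 ≠ 1, base 3 is a Fermat witness: 133 is composite.

64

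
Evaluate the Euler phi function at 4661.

Factor: 4661 = 59 · 79.
φ(4661) = (59−1) · (79−1) = 58 · 78 = 4524.

4524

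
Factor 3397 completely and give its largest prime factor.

79

3397 = 43 · 79
79 is prime.
So 3397 = 43 · 79; the largest prime factor is 79.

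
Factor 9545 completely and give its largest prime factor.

9545 = 5 · 1909
1909 = 23 · 83
83 is prime.
So 9545 = 5 · 23 · 83; the largest prime factor is 83.

83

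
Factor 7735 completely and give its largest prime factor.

7735 = 5 · 1547
1547 = 7 · 221
221 = 13 · 17
17 is prime.
So 7735 = 5 · 7 · 13 · 17; the largest prime factor is 17.

17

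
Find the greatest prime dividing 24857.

24857 = 7 · 3551
3551 = 53 · 67
67 is prime.
So 24857 = 7 · 53 · 67; the largest prime factor is 67.

67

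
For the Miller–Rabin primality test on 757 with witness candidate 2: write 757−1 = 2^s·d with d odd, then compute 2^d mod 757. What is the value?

87

757 − 1 = 756 = 2^2 · 189, so d = 189.
2^1 ≡ 2 (mod 757)
2^2 ≡ 2^2 = 4 ≡ 4 (mod 757)
2^4 ≡ 4^2 = 16 ≡ 16 (mod 757)
2^8 ≡ 16^2 = 256 ≡ 256 (mod 757)
2^16 ≡ 256^2 = 65536 ≡ 434 (mod 757)
2^32 ≡ 434^2 = 188356 ≡ 620 (mod 757)
2^64 ≡ 620^2 = 384400 ≡ 601 (mod 757)
2^128 ≡ 601^2 = 361201 ≡ 112 (mod 757)
189 = 128 + 32 + 16 + 8 + 4 + 1 in binary powers of 2.
So 2^189 ≡ 112 · 620 · 434 · 256 · 16 · 2 ≡ 87 (mod 757).
Squaring chain: 87 → 756; reaches −1, so base 2 does not prove 757 composite.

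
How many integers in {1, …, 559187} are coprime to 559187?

Factor: 559187 = 61 · 89 · 103.
φ(559187) = (61−1) · (89−1) · (103−1) = 60 · 88 · 102 = 538560.

538560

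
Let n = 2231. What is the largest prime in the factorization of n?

2231 = 23 · 97
97 is prime.
So 2231 = 23 · 97; the largest prime factor is 97.

97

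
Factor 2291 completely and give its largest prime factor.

79

2291 = 29 · 79
79 is prime.
So 2291 = 29 · 79; the largest prime factor is 79.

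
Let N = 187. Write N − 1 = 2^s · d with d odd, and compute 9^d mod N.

25

187 − 1 = 186 = 2^1 · 93, so d = 93.
9^1 ≡ 9 (mod 187)
9^2 ≡ 9^2 = 81 ≡ 81 (mod 187)
9^4 ≡ 81^2 = 6561 ≡ 16 (mod 187)
9^8 ≡ 16^2 = 256 ≡ 69 (mod 187)
9^16 ≡ 69^2 = 4761 ≡ 86 (mod 187)
9^32 ≡ 86^2 = 7396 ≡ 103 (mod 187)
9^64 ≡ 103^2 = 10609 ≡ 137 (mod 187)
93 = 64 + 16 + 8 + 4 + 1 in binary powers of 2.
So 9^93 ≡ 137 · 86 · 69 · 16 · 9 ≡ 25 (mod 187).
Squaring chain: 25; never reaches −1, so base 9 is a Miller–Rabin witness that 187 is composite.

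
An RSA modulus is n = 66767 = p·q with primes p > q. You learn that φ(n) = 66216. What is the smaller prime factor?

φ(n) = (p−1)(q−1) = n − (p+q) + 1, so p + q = 66767 − 66216 + 1 = 552.
p and q are the roots of t² − 552t + 66767 = 0.
Discriminant: 552² − 4·66767 = 304704 − 267068 = 37636; √37636 = 194.
q = (552 − 194)/2 = 179, p = (552 + 194)/2 = 373.
Check: 179 · 373 = 66767.

179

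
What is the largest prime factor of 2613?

67

2613 = 3 · 871
871 = 13 · 67
67 is prime.
So 2613 = 3 · 13 · 67; the largest prime factor is 67.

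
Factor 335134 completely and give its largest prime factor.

335134 = 2 · 167567
167567 = 41 · 4087
4087 = 61 · 67
67 is prime.
So 335134 = 2 · 41 · 61 · 67; the largest prime factor is 67.

67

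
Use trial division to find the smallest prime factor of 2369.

23

2369 is odd.
Digit sum 20, not divisible by 3.
Ends in 9: not divisible by 5.
7: 2369 = 7·338 + 3
11: 2369 = 11·215 + 4
13: 2369 = 13·182 + 3
17: 2369 = 17·139 + 6
19: 2369 = 19·124 + 13
23: 2369 = 23·103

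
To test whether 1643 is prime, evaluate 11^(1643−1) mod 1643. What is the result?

11^1 ≡ 11 (mod 1643)
11^2 ≡ 11^2 = 121 ≡ 121 (mod 1643)
11^4 ≡ 121^2 = 14641 ≡ 1497 (mod 1643)
11^8 ≡ 1497^2 = 2241009 ≡ 1600 (mod 1643)
11^16 ≡ 1600^2 = 2560000 ≡ 206 (mod 1643)
11^32 ≡ 206^2 = 42436 ≡ 1361 (mod 1643)
11^64 ≡ 1361^2 = 1852321 ≡ 660 (mod 1643)
11^128 ≡ 660^2 = 435600 ≡ 205 (mod 1643)
11^256 ≡ 205^2 = 42025 ≡ 950 (mod 1643)
11^512 ≡ 950^2 = 902500 ≡ 493 (mod 1643)
11^1024 ≡ 493^2 = 243049 ≡ 1528 (mod 1643)
1642 = 1024 + 512 + 64 + 32 + 8 + 2 in binary powers of 2.
So 11^1642 ≡ 1528 · 493 · 660 · 1361 · 1600 · 121 ≡ 1444 (mod 1643).
Since 1444 ≠ 1, base 11 is a Fermat witness: 1643 is composite.

1444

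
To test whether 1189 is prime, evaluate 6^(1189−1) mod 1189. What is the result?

6^1 ≡ 6 (mod 1189)
6^2 ≡ 6^2 = 36 ≡ 36 (mod 1189)
6^4 ≡ 36^2 = 1296 ≡ 107 (mod 1189)
6^8 ≡ 107^2 = 11449 ≡ 748 (mod 1189)
6^16 ≡ 748^2 = 559504 ≡ 674 (mod 1189)
6^32 ≡ 674^2 = 454276 ≡ 78 (mod 1189)
6^64 ≡ 78^2 = 6084 ≡ 139 (mod 1189)
6^128 ≡ 139^2 = 19321 ≡ 297 (mod 1189)
6^256 ≡ 297^2 = 88209 ≡ 223 (mod 1189)
6^512 ≡ 223^2 = 49729 ≡ 980 (mod 1189)
6^1024 ≡ 980^2 = 960400 ≡ 877 (mod 1189)
1188 = 1024 + 128 + 32 + 4 in binary powers of 2.
So 6^1188 ≡ 877 · 297 · 78 · 107 ≡ 605 (mod 1189).
Since 605 ≠ 1, base 6 is a Fermat witness: 1189 is composite.

605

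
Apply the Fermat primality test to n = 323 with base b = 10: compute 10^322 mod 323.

270

10^1 ≡ 10 (mod 323)
10^2 ≡ 10^2 = 100 ≡ 100 (mod 323)
10^4 ≡ 100^2 = 10000 ≡ 310 (mod 323)
10^8 ≡ 310^2 = 96100 ≡ 169 (mod 323)
10^16 ≡ 169^2 = 28561 ≡ 137 (mod 323)
10^32 ≡ 137^2 = 18769 ≡ 35 (mod 323)
10^64 ≡ 35^2 = 1225 ≡ 256 (mod 323)
10^128 ≡ 256^2 = 65536 ≡ 290 (mod 323)
10^256 ≡ 290^2 = 84100 ≡ 120 (mod 323)
322 = 256 + 64 + 2 in binary powers of 2.
So 10^322 ≡ 120 · 256 · 100 ≡ 270 (mod 323).
Since 270 ≠ 1, base 10 is a Fermat witness: 323 is composite.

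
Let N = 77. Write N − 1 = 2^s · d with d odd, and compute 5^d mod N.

77 − 1 = 76 = 2^2 · 19, so d = 19.
5^1 ≡ 5 (mod 77)
5^2 ≡ 5^2 = 25 ≡ 25 (mod 77)
5^4 ≡ 25^2 = 625 ≡ 9 (mod 77)
5^8 ≡ 9^2 = 81 ≡ 4 (mod 77)
5^16 ≡ 4^2 = 16 ≡ 16 (mod 77)
19 = 16 + 2 + 1 in binary powers of 2.
So 5^19 ≡ 16 · 25 · 5 ≡ 75 (mod 77).
Squaring chain: 75 → 4; never reaches −1, so base 5 is a Miller–Rabin witness that 77 is composite.

75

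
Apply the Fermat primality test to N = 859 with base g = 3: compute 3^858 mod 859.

3^1 ≡ 3 (mod 859)
3^2 ≡ 3^2 = 9 ≡ 9 (mod 859)
3^4 ≡ 9^2 = 81 ≡ 81 (mod 859)
3^8 ≡ 81^2 = 6561 ≡ 548 (mod 859)
3^16 ≡ 548^2 = 300304 ≡ 513 (mod 859)
3^32 ≡ 513^2 = 263169 ≡ 315 (mod 859)
3^64 ≡ 315^2 = 99225 ≡ 440 (mod 859)
3^128 ≡ 440^2 = 193600 ≡ 325 (mod 859)
3^256 ≡ 325^2 = 105625 ≡ 827 (mod 859)
3^512 ≡ 827^2 = 683929 ≡ 165 (mod 859)
858 = 512 + 256 + 64 + 16 + 8 + 2 in binary powers of 2.
So 3^858 ≡ 165 · 827 · 440 · 513 · 548 · 9 ≡ 1 (mod 859).
Since the result is 1, base 3 gives no evidence that 859 is composite.

1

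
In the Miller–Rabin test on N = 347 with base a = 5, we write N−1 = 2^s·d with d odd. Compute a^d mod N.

346

347 − 1 = 346 = 2^1 · 173, so d = 173.
5^1 ≡ 5 (mod 347)
5^2 ≡ 5^2 = 25 ≡ 25 (mod 347)
5^4 ≡ 25^2 = 625 ≡ 278 (mod 347)
5^8 ≡ 278^2 = 77284 ≡ 250 (mod 347)
5^16 ≡ 250^2 = 62500 ≡ 40 (mod 347)
5^32 ≡ 40^2 = 1600 ≡ 212 (mod 347)
5^64 ≡ 212^2 = 44944 ≡ 181 (mod 347)
5^128 ≡ 181^2 = 32761 ≡ 143 (mod 347)
173 = 128 + 32 + 8 + 4 + 1 in binary powers of 2.
So 5^173 ≡ 143 · 212 · 250 · 278 · 5 ≡ 346 (mod 347).
Since 5^d ≡ 346 (mod 347), base 5 does not prove 347 composite.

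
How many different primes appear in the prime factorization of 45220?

45220 = 2^2 · 11305
11305 = 5 · 2261
2261 = 7 · 323
323 = 17 · 19
45220 = 2^2 · 5 · 7 · 17 · 19, which has 5 distinct prime factors.

5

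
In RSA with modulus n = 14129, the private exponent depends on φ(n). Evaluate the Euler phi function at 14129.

13860

Factor: 14129 = 71 · 199.
φ(14129) = (71−1) · (199−1) = 70 · 198 = 13860.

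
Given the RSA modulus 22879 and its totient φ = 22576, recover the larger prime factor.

167

φ(n) = (p−1)(q−1) = n − (p+q) + 1, so p + q = 22879 − 22576 + 1 = 304.
p and q are the roots of t² − 304t + 22879 = 0.
Discriminant: 304² − 4·22879 = 92416 − 91516 = 900; √900 = 30.
q = (304 − 30)/2 = 137, p = (304 + 30)/2 = 167.
Check: 137 · 167 = 22879.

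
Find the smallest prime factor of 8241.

3

8241 is odd.
Digit sum 15, divisible by 3.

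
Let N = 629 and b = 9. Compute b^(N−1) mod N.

16

9^1 ≡ 9 (mod 629)
9^2 ≡ 9^2 = 81 ≡ 81 (mod 629)
9^4 ≡ 81^2 = 6561 ≡ 271 (mod 629)
9^8 ≡ 271^2 = 73441 ≡ 477 (mod 629)
9^16 ≡ 477^2 = 227529 ≡ 460 (mod 629)
9^32 ≡ 460^2 = 211600 ≡ 256 (mod 629)
9^64 ≡ 256^2 = 65536 ≡ 120 (mod 629)
9^128 ≡ 120^2 = 14400 ≡ 562 (mod 629)
9^256 ≡ 562^2 = 315844 ≡ 86 (mod 629)
9^512 ≡ 86^2 = 7396 ≡ 477 (mod 629)
628 = 512 + 64 + 32 + 16 + 4 in binary powers of 2.
So 9^628 ≡ 477 · 120 · 256 · 460 · 271 ≡ 16 (mod 629).
Since 16 ≠ 1, base 9 is a Fermat witness: 629 is composite.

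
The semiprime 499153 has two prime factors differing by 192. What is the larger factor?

809

Since p = q + 192, we have 499153 = q(q + 192), so q² + 192q − 499153 = 0.
Discriminant: 192² + 4·499153 = 36864 + 1996612 = 2033476; √2033476 = 1426.
q = (−192 + 1426)/2 = 617, and p = q + 192 = 809.
Check: 617 · 809 = 499153.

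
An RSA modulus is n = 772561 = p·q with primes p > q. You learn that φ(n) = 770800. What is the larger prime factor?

941

φ(n) = (p−1)(q−1) = n − (p+q) + 1, so p + q = 772561 − 770800 + 1 = 1762.
p and q are the roots of t² − 1762t + 772561 = 0.
Discriminant: 1762² − 4·772561 = 3104644 − 3090244 = 14400; √14400 = 120.
q = (1762 − 120)/2 = 821, p = (1762 + 120)/2 = 941.
Check: 821 · 941 = 772561.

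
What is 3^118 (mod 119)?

32

3^1 ≡ 3 (mod 119)
3^2 ≡ 3^2 = 9 ≡ 9 (mod 119)
3^4 ≡ 9^2 = 81 ≡ 81 (mod 119)
3^8 ≡ 81^2 = 6561 ≡ 16 (mod 119)
3^16 ≡ 16^2 = 256 ≡ 18 (mod 119)
3^32 ≡ 18^2 = 324 ≡ 86 (mod 119)
3^64 ≡ 86^2 = 7396 ≡ 18 (mod 119)
118 = 64 + 32 + 16 + 4 + 2 in binary powers of 2.
So 3^118 ≡ 18 · 86 · 18 · 81 · 9 ≡ 32 (mod 119).
Since 32 ≠ 1, base 3 is a Fermat witness: 119 is composite.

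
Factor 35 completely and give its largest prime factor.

35 = 5 · 7
7 is prime.
So 35 = 5 · 7; the largest prime factor is 7.

7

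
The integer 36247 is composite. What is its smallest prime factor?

67

36247 is odd.
Digit sum 22, not divisible by 3.
Ends in 7: not divisible by 5.
7: 36247 = 7·5178 + 1
11: 36247 = 11·3295 + 2
13: 36247 = 13·2788 + 3
17: 36247 = 17·2132 + 3
19: 36247 = 19·1907 + 14
23: 36247 = 23·1575 + 22
29: 36247 = 29·1249 + 26
31: 36247 = 31·1169 + 8
37: 36247 = 37·979 + 24
41: 36247 = 41·884 + 3
43: 36247 = 43·842 + 41
47: 36247 = 47·771 + 10
53: 36247 = 53·683 + 48
59: 36247 = 59·614 + 21
61: 36247 = 61·594 + 13
67: 36247 = 67·541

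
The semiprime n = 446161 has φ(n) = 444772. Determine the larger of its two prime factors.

887

φ(n) = (p−1)(q−1) = n − (p+q) + 1, so p + q = 446161 − 444772 + 1 = 1390.
p and q are the roots of t² − 1390t + 446161 = 0.
Discriminant: 1390² − 4·446161 = 1932100 − 1784644 = 147456; √147456 = 384.
q = (1390 − 384)/2 = 503, p = (1390 + 384)/2 = 887.
Check: 503 · 887 = 446161.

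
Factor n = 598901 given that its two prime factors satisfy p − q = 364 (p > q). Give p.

977

Since p = q + 364, we have 598901 = q(q + 364), so q² + 364q − 598901 = 0.
Discriminant: 364² + 4·598901 = 132496 + 2395604 = 2528100; √2528100 = 1590.
q = (−364 + 1590)/2 = 613, and p = q + 364 = 977.
Check: 613 · 977 = 598901.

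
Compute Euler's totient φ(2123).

1920

Factor: 2123 = 11 · 193.
φ(2123) = (11−1) · (193−1) = 10 · 192 = 1920.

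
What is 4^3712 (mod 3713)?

4^1 ≡ 4 (mod 3713)
4^2 ≡ 4^2 = 16 ≡ 16 (mod 3713)
4^4 ≡ 16^2 = 256 ≡ 256 (mod 3713)
4^8 ≡ 256^2 = 65536 ≡ 2415 (mod 3713)
4^16 ≡ 2415^2 = 5832225 ≡ 2815 (mod 3713)
4^32 ≡ 2815^2 = 7924225 ≡ 683 (mod 3713)
4^64 ≡ 683^2 = 466489 ≡ 2364 (mod 3713)
4^128 ≡ 2364^2 = 5588496 ≡ 431 (mod 3713)
4^256 ≡ 431^2 = 185761 ≡ 111 (mod 3713)
4^512 ≡ 111^2 = 12321 ≡ 1182 (mod 3713)
4^1024 ≡ 1182^2 = 1397124 ≡ 1036 (mod 3713)
4^2048 ≡ 1036^2 = 1073296 ≡ 239 (mod 3713)
3712 = 2048 + 1024 + 512 + 128 in binary powers of 2.
So 4^3712 ≡ 239 · 1036 · 1182 · 431 ≡ 3033 (mod 3713).
Since 3033 ≠ 1, base 4 is a Fermat witness: 3713 is composite.

3033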